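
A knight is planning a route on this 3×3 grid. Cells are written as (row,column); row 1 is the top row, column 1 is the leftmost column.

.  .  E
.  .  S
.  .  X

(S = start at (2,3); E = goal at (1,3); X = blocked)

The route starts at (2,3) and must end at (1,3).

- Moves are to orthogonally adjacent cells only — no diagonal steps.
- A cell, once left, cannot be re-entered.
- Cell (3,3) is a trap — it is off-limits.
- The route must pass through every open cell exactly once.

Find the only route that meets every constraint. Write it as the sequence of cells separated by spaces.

(2,3) (2,2) (3,2) (3,1) (2,1) (1,1) (1,2) (1,3)

Need to visit all 8 open cells exactly once, starting at (2,3) and ending at (1,3).
Cell (3,1) has only two open neighbours ((2,1) and (3,2)), so the path must pass straight through it: one of those is the cell it's entered from and the other is where it exits.
Route from (2,3): left 1 to (2,2), down 1 to (3,2), left 1 to (3,1), up 2 to (1,1), right 2 to (1,3) — 7 moves in all.
Check: all 8 open cells covered.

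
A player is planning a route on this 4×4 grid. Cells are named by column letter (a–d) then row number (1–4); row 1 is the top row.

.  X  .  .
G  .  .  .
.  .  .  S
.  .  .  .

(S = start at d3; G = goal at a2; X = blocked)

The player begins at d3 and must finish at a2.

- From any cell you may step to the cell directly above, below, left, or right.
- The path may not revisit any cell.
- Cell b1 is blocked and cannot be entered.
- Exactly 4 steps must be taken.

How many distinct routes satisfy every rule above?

4

Need simple routes of exactly 4 moves from d3 to a2 (Manhattan distance 4, so 0 moves are spent on a detour and 0 undoing it).
Enumerating: d3 d2 c2 b2 a2 | d3 c3 c2 b2 a2 | d3 c3 b3 b2 a2 | d3 c3 b3 a3 a2.
That gives 4 routes.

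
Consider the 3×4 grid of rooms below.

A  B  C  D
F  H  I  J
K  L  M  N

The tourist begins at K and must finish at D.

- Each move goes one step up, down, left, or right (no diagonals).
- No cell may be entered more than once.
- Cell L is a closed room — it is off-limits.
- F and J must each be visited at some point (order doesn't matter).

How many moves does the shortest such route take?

5

Any route passes through F and J in some order between K and D. Summing Manhattan distances along each leg and taking the cheapest ordering (K → F → J → D) gives a lower bound of 1 + 3 + 1 = 5 moves.
A route of 5 moves achieves this: K → F → H → I → J → D.
Since 5 matches the lower bound, it is optimal.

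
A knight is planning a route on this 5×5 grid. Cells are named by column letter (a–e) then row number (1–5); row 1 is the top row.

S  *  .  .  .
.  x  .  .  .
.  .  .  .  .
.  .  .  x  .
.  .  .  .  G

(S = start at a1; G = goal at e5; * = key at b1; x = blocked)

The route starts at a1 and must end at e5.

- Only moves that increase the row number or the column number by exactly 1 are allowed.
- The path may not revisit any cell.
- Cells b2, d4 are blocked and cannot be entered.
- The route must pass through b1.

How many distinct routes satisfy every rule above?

A right/down-only route from a1 to e5 makes exactly 4 down-moves and 4 right-moves in some order.
With no other constraints that would be C(8,4) = 70 routes.
Split at b1 and multiply the segment counts (each segment already excludes blocked cells): a1→b1: 1; b1→e5: 7; product = 7.
That gives 7 routes.

7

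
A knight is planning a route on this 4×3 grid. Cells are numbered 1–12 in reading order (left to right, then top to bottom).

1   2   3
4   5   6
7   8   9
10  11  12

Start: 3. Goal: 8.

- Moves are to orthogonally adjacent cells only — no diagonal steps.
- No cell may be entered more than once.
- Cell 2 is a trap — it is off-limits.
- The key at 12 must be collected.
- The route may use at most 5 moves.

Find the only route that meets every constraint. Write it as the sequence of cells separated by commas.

The 5-move cap with required stops at 12 leaves no slack for detours.
Route from 3: 3× down (reaching 12), left to 11, up to 8 — 5 moves in all.
Check: all required cells visited; 5 ≤ 5 moves.

3, 6, 9, 12, 11, 8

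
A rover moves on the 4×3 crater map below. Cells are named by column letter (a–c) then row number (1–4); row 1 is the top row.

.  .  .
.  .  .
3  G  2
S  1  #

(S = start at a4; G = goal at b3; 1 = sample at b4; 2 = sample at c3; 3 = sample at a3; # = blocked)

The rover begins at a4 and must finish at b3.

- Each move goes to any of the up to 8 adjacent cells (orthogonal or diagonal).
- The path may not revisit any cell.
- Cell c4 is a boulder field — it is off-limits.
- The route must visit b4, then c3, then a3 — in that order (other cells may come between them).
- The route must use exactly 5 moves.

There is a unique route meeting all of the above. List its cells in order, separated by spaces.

The waypoints must appear in the order b4, c3, a3, with no cell reused.
Route from a4: right 1 to b4, up-right 1 to c3, up-left 1 to b2, down-left 1 to a3, right 1 to b3 — 5 moves in all.
Check: order respected (1 at step 1, 2 at step 2, 3 at step 4); 5 moves as required.

a4 b4 c3 b2 a3 b3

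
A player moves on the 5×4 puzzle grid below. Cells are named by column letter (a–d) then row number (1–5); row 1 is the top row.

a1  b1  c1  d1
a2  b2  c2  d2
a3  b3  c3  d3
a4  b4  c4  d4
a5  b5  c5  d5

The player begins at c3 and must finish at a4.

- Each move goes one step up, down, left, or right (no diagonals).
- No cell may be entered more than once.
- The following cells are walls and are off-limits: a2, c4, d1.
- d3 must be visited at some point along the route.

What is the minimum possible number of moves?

7

Any route passes through d3 somewhere between c3 and a4. Summing Manhattan distances along the two legs (c3 → d3 → a4) gives a lower bound of 1 + 4 = 5 moves.
The shortest route satisfying every rule uses 7 moves: c3 → d3 → d2 → c2 → b2 → b3 → b4 → a4.
The no-revisit rule (legs can't share cells) pushes the minimum above the 5-move bound; an exhaustive check rules out every length from 5 to 6, leaving 7 as the minimum.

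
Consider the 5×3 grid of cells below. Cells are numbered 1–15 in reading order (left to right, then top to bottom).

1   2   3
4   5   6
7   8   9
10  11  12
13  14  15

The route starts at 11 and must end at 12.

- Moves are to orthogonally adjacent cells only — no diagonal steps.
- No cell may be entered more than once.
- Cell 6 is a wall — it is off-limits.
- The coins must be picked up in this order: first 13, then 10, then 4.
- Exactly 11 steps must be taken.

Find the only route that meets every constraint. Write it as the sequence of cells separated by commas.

11, 14, 13, 10, 7, 4, 1, 2, 5, 8, 9, 12

The waypoints must appear in the order 13, 10, 4, with no cell reused.
Route from 11: down to 14, left to 13, 4× up (reaching 1), right to 2, 2× down (reaching 8), right to 9, down to 12 — 11 moves in all.
Check: order respected (13 at step 2, 10 at step 3, 4 at step 5); 11 moves as required.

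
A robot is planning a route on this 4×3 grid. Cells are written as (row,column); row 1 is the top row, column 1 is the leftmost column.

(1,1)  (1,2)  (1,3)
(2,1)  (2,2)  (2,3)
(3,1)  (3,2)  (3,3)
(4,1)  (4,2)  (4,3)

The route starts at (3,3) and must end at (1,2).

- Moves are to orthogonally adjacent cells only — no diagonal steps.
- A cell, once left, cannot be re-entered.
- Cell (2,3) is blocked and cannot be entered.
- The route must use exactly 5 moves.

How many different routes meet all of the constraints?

Need simple routes of exactly 5 moves from (3,3) to (1,2) (Manhattan distance 3, so 1 moves are spent on a detour and 1 undoing it).
Enumerating: (3,3) (4,3) (4,2) (3,2) (2,2) (1,2) | (3,3) (3,2) (2,2) (2,1) (1,1) (1,2) | (3,3) (3,2) (3,1) (2,1) (1,1) (1,2) | (3,3) (3,2) (3,1) (2,1) (2,2) (1,2).
That gives 4 routes.

4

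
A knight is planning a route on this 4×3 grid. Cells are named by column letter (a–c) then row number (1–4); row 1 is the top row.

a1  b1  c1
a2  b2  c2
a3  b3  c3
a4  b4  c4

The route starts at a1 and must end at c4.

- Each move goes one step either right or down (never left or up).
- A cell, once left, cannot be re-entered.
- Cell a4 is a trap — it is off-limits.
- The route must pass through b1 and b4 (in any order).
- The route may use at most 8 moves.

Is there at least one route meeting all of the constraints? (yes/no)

yes

One route that works: a1 → b1 → b2 → b3 → b4 → c4.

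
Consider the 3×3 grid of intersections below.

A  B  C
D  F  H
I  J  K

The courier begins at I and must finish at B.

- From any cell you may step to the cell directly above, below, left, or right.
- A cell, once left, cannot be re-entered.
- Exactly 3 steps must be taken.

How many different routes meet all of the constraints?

Need simple routes of exactly 3 moves from I to B (Manhattan distance 3, so 0 moves are spent on a detour and 0 undoing it).
Enumerating: I D A B | I D F B | I J F B.
That gives 3 routes.

3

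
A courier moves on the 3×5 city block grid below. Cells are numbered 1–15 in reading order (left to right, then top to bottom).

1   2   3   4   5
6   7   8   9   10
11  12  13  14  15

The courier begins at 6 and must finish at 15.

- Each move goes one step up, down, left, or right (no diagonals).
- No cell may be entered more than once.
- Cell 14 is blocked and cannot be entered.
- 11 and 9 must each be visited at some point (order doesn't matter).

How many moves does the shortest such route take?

7

Any route passes through 11 and 9 in some order between 6 and 15. Summing Manhattan distances along each leg and taking the cheapest ordering (6 → 11 → 9 → 15) gives a lower bound of 1 + 4 + 2 = 7 moves.
A route of 7 moves achieves this: 6 → 11 → 12 → 7 → 8 → 9 → 10 → 15.
Since 7 matches the lower bound, it is optimal.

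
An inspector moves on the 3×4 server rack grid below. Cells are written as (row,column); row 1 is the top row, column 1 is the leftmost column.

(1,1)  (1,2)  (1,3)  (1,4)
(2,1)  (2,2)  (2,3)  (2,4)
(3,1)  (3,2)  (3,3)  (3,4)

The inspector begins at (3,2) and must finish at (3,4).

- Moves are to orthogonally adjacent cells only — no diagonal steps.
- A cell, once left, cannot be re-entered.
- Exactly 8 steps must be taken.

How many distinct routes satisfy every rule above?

14

Need simple routes of exactly 8 moves from (3,2) to (3,4) (Manhattan distance 2, so 3 moves are spent on a detour and 3 undoing it).
Branch systematically from the start, pruning whenever the remaining move budget drops below the Manhattan distance to (3,4) or differs from it in parity. Grouping the completions by first move — via (2,2): 4; via (3,1): 9; via (3,3): 1 — and summing: 4 + 9 + 1 = 14.
That gives 14 routes.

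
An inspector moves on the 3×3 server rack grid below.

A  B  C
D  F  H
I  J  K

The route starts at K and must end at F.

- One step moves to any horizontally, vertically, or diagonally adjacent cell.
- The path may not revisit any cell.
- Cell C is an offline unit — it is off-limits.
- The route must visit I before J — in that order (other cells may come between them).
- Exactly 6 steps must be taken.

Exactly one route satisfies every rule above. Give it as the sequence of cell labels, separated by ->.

The waypoints must appear in the order I, J, with no cell reused.
Route from K: up 1 to H, up-left 1 to B, down-left 1 to D, down 1 to I, right 1 to J, up 1 to F — 6 moves in all.
Check: order respected (I at step 4, J at step 5); 6 moves as required.

K -> H -> B -> D -> I -> J -> F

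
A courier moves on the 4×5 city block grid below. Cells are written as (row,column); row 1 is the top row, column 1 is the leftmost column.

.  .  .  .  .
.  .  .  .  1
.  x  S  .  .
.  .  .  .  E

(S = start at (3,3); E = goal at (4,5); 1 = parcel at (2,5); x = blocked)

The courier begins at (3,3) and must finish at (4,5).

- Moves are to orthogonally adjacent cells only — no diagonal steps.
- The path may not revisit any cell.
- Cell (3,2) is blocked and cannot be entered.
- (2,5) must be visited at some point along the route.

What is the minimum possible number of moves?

Any route passes through (2,5) somewhere between (3,3) and (4,5). Summing Manhattan distances along the two legs ((3,3) → (2,5) → (4,5)) gives a lower bound of 3 + 2 = 5 moves.
A route of 5 moves achieves this: (3,3) → (2,3) → (2,4) → (2,5) → (3,5) → (4,5).
Since 5 matches the lower bound, it is optimal.

5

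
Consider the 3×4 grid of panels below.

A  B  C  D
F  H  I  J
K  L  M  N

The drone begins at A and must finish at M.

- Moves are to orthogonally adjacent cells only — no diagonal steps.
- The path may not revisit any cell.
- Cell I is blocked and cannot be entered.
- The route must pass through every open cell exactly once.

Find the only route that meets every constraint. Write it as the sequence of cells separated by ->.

A -> F -> K -> L -> H -> B -> C -> D -> J -> N -> M

Need to visit all 11 open cells exactly once, starting at A and ending at M.
Cell K has only two open neighbours (F and L), so the path must pass straight through it: one of those is the cell it's entered from and the other is where it exits.
Route from A: 2× down (reaching K), right to L, 2× up (reaching B), 2× right (reaching D), 2× down (reaching N), left to M — 10 moves in all.
Check: all 11 open cells covered.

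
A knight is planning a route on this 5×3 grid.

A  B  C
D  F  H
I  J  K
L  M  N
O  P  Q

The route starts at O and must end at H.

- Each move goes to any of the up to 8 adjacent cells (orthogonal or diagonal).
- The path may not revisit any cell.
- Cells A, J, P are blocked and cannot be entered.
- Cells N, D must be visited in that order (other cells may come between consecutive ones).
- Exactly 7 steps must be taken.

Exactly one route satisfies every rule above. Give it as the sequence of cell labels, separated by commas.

The waypoints must appear in the order N, D, with no cell reused.
Route from O: up-right 1 to M, right 1 to N, up 1 to K, up-left 1 to F, left 1 to D, up-right 1 to B, down-right 1 to H — 7 moves in all.
Check: order respected (N at step 2, D at step 5); 7 moves as required.

O, M, N, K, F, D, B, H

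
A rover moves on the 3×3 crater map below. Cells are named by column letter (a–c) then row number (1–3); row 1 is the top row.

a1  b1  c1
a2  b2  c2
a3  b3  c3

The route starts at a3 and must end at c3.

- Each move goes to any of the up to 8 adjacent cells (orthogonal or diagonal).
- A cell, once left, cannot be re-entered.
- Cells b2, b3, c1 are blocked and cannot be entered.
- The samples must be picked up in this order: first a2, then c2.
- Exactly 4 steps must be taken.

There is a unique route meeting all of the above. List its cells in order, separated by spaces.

The waypoints must appear in the order a2, c2, with no cell reused.
Route from a3: up to a2, up-right to b1, down-right to c2, down to c3 — 4 moves in all.
Check: order respected (a2 at step 1, c2 at step 3); 4 moves as required.

a3 a2 b1 c2 c3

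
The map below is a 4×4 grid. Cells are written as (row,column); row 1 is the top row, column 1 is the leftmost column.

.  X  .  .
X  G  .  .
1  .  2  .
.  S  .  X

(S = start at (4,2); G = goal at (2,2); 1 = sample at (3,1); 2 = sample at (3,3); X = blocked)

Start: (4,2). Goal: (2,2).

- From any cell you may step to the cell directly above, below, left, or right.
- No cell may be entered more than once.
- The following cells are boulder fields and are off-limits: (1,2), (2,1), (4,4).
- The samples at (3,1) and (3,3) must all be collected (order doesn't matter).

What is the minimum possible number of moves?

Any route passes through (3,1) and (3,3) in some order between (4,2) and (2,2). Summing Manhattan distances along each leg and taking the cheapest ordering ((4,2) → (3,1) → (3,3) → (2,2)) gives a lower bound of 2 + 2 + 2 = 6 moves.
A route of 6 moves achieves this: (4,2) → (4,1) → (3,1) → (3,2) → (3,3) → (2,3) → (2,2).
Since 6 matches the lower bound, it is optimal.

6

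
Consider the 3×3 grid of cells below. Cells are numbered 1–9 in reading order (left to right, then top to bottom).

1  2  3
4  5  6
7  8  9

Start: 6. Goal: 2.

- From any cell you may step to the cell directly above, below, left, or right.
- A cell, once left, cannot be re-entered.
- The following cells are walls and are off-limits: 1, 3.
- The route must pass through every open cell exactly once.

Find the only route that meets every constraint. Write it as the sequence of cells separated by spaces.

Need to visit all 7 open cells exactly once, starting at 6 and ending at 2.
Cell 9 has only two open neighbours (6 and 8), so the path must pass straight through it: one of those is the cell it's entered from and the other is where it exits.
Route from 6: down to 9, 2× left (reaching 7), up to 4, right to 5, up to 2 — 6 moves in all.
Check: all 7 open cells covered.

6 9 8 7 4 5 2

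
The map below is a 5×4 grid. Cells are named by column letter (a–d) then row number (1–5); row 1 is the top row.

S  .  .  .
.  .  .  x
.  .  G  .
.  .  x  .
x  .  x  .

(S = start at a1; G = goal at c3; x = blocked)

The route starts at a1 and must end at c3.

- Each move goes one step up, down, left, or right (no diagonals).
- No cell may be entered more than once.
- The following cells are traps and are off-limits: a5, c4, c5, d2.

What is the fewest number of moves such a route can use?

4

The Manhattan distance from a1 to c3 is |1−3| + |1−3| = 4, so at least 4 moves are needed.
A route of 4 moves achieves this: a1 → a2 → a3 → b3 → c3.
Since 4 matches the lower bound, it is optimal.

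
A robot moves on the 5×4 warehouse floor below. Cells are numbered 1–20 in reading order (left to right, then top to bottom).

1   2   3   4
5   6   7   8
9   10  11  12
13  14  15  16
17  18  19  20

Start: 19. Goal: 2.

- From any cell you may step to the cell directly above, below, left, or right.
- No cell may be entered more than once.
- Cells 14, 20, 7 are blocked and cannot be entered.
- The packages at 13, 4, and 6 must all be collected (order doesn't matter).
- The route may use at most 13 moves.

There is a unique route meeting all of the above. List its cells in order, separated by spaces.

Any route must reach 13, 4, and 6 and still end at 2 within 13 moves, so the order of the required stops is forced.
Route from 19: 2× left (reaching 17), 3× up (reaching 5), right to 6, down to 10, 2× right (reaching 12), 2× up (reaching 4), 2× left (reaching 2) — 13 moves in all.
Check: all required cells visited; 13 ≤ 13 moves.

19 18 17 13 9 5 6 10 11 12 8 4 3 2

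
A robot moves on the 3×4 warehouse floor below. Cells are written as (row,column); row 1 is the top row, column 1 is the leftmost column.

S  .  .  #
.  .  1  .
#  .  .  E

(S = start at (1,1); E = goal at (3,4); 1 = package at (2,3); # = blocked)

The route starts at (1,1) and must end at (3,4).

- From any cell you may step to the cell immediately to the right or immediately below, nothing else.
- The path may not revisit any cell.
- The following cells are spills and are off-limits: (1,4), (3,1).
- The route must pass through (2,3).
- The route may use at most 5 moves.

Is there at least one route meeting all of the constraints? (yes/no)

yes

One route that works: (1,1) → (2,1) → (2,2) → (2,3) → (3,3) → (3,4).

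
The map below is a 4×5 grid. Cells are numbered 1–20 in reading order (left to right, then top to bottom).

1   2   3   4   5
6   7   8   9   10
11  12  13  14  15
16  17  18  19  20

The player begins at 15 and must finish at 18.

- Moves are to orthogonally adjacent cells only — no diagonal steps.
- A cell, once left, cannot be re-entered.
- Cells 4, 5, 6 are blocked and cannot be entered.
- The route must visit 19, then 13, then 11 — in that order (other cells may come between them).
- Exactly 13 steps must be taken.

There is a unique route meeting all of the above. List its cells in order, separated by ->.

15 -> 20 -> 19 -> 14 -> 13 -> 8 -> 3 -> 2 -> 7 -> 12 -> 11 -> 16 -> 17 -> 18

The waypoints must appear in the order 19, 13, 11, with no cell reused.
Route from 15: down 1 to 20, left 1 to 19, up 1 to 14, left 1 to 13, up 2 to 3, left 1 to 2, down 2 to 12, left 1 to 11, down 1 to 16, right 2 to 18 — 13 moves in all.
Check: order respected (19 at step 2, 13 at step 4, 11 at step 10); 13 moves as required.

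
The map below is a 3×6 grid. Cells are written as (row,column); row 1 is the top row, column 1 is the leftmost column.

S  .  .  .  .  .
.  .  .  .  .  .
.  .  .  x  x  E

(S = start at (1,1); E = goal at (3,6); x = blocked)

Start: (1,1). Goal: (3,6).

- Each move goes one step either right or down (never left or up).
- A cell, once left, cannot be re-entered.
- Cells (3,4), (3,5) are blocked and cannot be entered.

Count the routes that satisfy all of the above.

A right/down-only route from (1,1) to (3,6) makes exactly 2 down-moves and 5 right-moves in some order.
With no other constraints that would be C(7,2) = 21 routes.
Subtract routes through each blocked cell (inclusion–exclusion for overlaps): − through (3,4): 10 − through (3,5): 15 + through (3,4)&(3,5): 10 → 6.
That gives 6 routes.

6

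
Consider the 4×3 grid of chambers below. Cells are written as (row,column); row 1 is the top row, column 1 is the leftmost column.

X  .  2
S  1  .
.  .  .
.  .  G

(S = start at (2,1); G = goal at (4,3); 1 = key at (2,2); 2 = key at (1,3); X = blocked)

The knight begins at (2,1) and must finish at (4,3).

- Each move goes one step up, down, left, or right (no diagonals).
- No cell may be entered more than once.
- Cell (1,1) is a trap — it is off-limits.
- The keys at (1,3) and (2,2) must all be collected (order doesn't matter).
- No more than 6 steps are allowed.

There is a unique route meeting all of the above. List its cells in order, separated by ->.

(2,1) -> (2,2) -> (1,2) -> (1,3) -> (2,3) -> (3,3) -> (4,3)

The 6-move cap with required stops at (1,3), (2,2) leaves no slack for detours.
Route from (2,1): right 1 to (2,2), up 1 to (1,2), right 1 to (1,3), down 3 to (4,3) — 6 moves in all.
Check: all required cells visited; 6 ≤ 6 moves.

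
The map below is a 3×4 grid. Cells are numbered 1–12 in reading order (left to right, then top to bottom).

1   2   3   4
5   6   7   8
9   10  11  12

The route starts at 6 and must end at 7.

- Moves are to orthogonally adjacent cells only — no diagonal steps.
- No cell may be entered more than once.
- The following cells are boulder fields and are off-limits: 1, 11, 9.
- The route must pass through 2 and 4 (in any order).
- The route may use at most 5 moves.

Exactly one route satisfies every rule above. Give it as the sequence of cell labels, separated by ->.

Any route must reach 2 and 4 and still end at 7 within 5 moves, so the order of the required stops is forced.
Route from 6: up to 2, 2× right (reaching 4), down to 8, left to 7 — 5 moves in all.
Check: all required cells visited; 5 ≤ 5 moves.

6 -> 2 -> 3 -> 4 -> 8 -> 7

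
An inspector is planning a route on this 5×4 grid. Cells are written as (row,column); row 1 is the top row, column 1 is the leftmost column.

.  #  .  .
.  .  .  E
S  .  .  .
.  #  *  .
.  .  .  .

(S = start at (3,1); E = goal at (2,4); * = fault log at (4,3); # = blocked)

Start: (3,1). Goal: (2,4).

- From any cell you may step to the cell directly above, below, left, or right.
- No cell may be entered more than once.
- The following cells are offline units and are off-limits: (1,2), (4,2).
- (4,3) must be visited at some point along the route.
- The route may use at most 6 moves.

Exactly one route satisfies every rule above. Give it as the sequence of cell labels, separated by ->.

(3,1) -> (3,2) -> (3,3) -> (4,3) -> (4,4) -> (3,4) -> (2,4)

The budget equals the shortest possible length, so every move has to be on a shortest route through the required cells.
Route from (3,1): 2× right (reaching (3,3)), down to (4,3), right to (4,4), 2× up (reaching (2,4)) — 6 moves in all.
Check: all required cells visited; 6 ≤ 6 moves.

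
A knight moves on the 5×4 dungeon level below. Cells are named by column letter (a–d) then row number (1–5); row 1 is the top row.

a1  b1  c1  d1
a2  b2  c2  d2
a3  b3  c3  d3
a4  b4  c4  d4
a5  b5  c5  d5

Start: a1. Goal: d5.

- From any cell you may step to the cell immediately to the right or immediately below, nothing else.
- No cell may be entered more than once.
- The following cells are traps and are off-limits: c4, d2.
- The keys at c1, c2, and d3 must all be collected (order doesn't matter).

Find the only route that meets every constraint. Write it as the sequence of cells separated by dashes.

Moves only go right or down, so the column and row indices never decrease.
Route from a1: right 2 to c1, down 2 to c3, right 1 to d3, down 2 to d5 — 7 moves in all.
Check: all required cells visited.

a1 - b1 - c1 - c2 - c3 - d3 - d4 - d5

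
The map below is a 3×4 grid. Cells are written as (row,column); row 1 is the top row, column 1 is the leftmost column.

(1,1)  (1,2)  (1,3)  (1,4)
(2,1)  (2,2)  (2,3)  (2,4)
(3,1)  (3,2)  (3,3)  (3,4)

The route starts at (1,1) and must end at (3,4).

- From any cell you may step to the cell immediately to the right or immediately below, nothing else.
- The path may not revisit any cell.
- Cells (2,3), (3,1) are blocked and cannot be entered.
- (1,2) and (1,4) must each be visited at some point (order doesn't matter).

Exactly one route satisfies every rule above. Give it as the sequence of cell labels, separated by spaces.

(1,1) (1,2) (1,3) (1,4) (2,4) (3,4)

Moves only go right or down, so the column and row indices never decrease.
Route from (1,1): right 3 to (1,4), down 2 to (3,4) — 5 moves in all.
Check: all required cells visited.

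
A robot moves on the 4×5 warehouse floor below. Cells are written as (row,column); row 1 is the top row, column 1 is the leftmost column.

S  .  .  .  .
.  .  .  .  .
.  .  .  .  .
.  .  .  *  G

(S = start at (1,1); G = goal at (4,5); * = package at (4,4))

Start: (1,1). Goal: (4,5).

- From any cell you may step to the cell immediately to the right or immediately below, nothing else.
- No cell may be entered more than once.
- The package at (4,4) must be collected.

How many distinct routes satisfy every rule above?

A right/down-only route from (1,1) to (4,5) makes exactly 3 down-moves and 4 right-moves in some order.
With no other constraints that would be C(7,3) = 35 routes.
Split at (4,4) and multiply the segment counts: (1,1)→(4,4): 20; (4,4)→(4,5): 1; product = 20.
That gives 20 routes.

20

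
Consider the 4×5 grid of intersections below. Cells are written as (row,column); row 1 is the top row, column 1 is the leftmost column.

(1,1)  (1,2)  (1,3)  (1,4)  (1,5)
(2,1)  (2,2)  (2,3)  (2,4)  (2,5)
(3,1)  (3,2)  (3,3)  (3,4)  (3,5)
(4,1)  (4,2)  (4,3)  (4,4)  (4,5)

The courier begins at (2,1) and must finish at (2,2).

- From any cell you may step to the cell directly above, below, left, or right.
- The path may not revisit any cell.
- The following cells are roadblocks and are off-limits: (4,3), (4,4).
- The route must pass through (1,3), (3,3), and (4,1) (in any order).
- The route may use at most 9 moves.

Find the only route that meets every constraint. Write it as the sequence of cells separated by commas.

(2,1), (3,1), (4,1), (4,2), (3,2), (3,3), (2,3), (1,3), (1,2), (2,2)

The budget equals the shortest possible length, so every move has to be on a shortest route through the required cells.
Route from (2,1): down 2 to (4,1), right 1 to (4,2), up 1 to (3,2), right 1 to (3,3), up 2 to (1,3), left 1 to (1,2), down 1 to (2,2) — 9 moves in all.
Check: all required cells visited; 9 ≤ 9 moves.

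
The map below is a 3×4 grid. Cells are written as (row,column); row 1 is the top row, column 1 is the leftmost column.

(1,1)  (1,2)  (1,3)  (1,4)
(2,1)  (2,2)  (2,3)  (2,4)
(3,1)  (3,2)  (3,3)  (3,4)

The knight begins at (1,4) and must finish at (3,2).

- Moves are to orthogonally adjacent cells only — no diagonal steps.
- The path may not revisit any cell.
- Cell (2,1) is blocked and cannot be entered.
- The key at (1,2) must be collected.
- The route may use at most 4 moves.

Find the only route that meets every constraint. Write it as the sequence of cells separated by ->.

(1,4) -> (1,3) -> (1,2) -> (2,2) -> (3,2)

Any route must reach (1,2) and still end at (3,2) within 4 moves, so the order of the required stops is forced.
Route from (1,4): left 2 to (1,2), down 2 to (3,2) — 4 moves in all.
Check: all required cells visited; 4 ≤ 4 moves.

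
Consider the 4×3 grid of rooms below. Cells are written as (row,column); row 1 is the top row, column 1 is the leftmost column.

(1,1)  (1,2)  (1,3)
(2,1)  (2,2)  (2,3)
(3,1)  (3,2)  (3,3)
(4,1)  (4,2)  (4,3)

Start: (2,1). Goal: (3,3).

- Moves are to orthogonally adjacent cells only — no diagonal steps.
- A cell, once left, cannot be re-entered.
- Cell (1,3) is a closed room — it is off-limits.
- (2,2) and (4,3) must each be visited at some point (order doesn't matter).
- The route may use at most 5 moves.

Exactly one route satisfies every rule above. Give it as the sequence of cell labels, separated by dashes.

The 5-move cap with required stops at (2,2), (4,3) leaves no slack for detours.
Route from (2,1): right to (2,2), 2× down (reaching (4,2)), right to (4,3), up to (3,3) — 5 moves in all.
Check: all required cells visited; 5 ≤ 5 moves.

(2,1) - (2,2) - (3,2) - (4,2) - (4,3) - (3,3)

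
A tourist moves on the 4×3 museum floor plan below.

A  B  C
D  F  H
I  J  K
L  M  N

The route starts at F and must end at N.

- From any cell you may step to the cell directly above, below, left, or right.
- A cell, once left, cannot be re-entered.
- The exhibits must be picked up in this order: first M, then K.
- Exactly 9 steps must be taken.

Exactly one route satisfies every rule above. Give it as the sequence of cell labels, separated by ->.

The waypoints must appear in the order M, K, with no cell reused.
Route from F: up 1 to B, left 1 to A, down 3 to L, right 1 to M, up 1 to J, right 1 to K, down 1 to N — 9 moves in all.
Check: order respected (M at step 6, K at step 8); 9 moves as required.

F -> B -> A -> D -> I -> L -> M -> J -> K -> N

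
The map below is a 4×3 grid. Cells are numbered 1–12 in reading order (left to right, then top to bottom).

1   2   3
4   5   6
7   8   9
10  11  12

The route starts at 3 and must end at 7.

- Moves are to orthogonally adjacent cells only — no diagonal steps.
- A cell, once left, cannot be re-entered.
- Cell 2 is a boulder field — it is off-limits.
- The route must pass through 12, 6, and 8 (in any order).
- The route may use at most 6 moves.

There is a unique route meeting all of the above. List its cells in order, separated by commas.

Any route must reach 12, 6, and 8 and still end at 7 within 6 moves, so the order of the required stops is forced.
Route from 3: down 3 to 12, left 1 to 11, up 1 to 8, left 1 to 7 — 6 moves in all.
Check: all required cells visited; 6 ≤ 6 moves.

3, 6, 9, 12, 11, 8, 7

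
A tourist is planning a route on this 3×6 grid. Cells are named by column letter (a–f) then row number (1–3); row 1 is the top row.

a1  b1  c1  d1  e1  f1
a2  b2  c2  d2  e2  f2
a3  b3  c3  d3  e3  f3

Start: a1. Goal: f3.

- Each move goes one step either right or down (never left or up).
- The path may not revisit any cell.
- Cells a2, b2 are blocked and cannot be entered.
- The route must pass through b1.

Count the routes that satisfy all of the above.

A right/down-only route from a1 to f3 makes exactly 2 down-moves and 5 right-moves in some order.
With no other constraints that would be C(7,2) = 21 routes.
Split at b1 and multiply the segment counts (each segment already excludes blocked cells): a1→b1: 1; b1→f3: 10; product = 10.
That gives 10 routes.

10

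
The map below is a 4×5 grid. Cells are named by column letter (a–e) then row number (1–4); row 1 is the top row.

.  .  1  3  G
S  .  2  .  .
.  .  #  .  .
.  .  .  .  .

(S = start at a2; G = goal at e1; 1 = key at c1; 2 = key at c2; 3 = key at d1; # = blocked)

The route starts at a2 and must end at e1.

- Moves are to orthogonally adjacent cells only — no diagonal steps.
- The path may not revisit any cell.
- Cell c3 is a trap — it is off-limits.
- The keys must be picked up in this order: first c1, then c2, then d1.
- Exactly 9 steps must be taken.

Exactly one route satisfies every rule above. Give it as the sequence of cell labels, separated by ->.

a2 -> a3 -> b3 -> b2 -> b1 -> c1 -> c2 -> d2 -> d1 -> e1

The waypoints must appear in the order c1, c2, d1, with no cell reused.
Route from a2: down to a3, right to b3, 2× up (reaching b1), right to c1, down to c2, right to d2, up to d1, right to e1 — 9 moves in all.
Check: order respected (1 at step 5, 2 at step 6, 3 at step 8); 9 moves as required.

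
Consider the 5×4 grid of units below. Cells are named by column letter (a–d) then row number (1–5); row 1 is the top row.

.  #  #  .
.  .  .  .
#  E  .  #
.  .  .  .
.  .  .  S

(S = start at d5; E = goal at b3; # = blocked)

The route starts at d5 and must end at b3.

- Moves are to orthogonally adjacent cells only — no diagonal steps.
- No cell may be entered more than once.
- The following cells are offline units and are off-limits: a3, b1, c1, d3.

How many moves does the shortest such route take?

4

The Manhattan distance from d5 to b3 is |5−3| + |4−2| = 4, so at least 4 moves are needed.
A route of 4 moves achieves this: d5 → d4 → c4 → c3 → b3.
Since 4 matches the lower bound, it is optimal.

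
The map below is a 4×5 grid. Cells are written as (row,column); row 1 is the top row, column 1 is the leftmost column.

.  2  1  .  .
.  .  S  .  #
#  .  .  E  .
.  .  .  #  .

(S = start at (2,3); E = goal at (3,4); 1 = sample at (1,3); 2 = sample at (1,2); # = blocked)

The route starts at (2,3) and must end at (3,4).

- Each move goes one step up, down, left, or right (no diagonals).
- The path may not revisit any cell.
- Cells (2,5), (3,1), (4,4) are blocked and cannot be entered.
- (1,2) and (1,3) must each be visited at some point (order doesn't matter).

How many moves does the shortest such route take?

Any route passes through (1,2) and (1,3) in some order between (2,3) and (3,4). Summing Manhattan distances along each leg and taking the cheapest ordering ((2,3) → (1,3) → (1,2) → (3,4)) gives a lower bound of 1 + 1 + 4 = 6 moves.
A route of 6 moves achieves this: (2,3) → (1,3) → (1,2) → (2,2) → (3,2) → (3,3) → (3,4).
Since 6 matches the lower bound, it is optimal.

6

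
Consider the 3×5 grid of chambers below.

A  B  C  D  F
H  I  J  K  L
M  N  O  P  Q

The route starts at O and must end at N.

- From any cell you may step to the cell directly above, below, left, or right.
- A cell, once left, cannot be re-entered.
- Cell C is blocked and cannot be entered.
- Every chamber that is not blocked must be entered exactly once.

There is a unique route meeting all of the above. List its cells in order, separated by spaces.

Need to visit all 14 open cells exactly once, starting at O and ending at N.
Cell D has only two open neighbours (K and F), so the path must pass straight through it: one of those is the cell it's entered from and the other is where it exits.
Route from O: 2× right (reaching Q), 2× up (reaching F), left to D, down to K, 2× left (reaching I), up to B, left to A, 2× down (reaching M), right to N — 13 moves in all.
Check: all 14 open cells covered.

O P Q L F D K J I B A H M N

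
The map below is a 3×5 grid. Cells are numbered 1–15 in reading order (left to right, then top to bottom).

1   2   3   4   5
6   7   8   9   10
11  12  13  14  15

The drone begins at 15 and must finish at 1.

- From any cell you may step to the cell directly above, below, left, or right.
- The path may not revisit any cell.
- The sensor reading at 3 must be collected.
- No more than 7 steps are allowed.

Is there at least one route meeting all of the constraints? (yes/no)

yes

One route that works: 15 → 10 → 5 → 4 → 3 → 2 → 1.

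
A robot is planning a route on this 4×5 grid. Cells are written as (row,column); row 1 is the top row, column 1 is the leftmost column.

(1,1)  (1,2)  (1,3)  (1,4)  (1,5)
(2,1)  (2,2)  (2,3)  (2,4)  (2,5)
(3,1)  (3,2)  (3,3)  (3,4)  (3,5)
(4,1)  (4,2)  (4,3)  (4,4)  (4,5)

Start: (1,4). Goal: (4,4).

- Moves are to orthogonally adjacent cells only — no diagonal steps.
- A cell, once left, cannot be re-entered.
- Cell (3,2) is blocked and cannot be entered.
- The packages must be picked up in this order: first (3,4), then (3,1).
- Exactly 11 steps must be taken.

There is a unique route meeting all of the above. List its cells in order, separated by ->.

The waypoints must appear in the order (3,4), (3,1), with no cell reused.
Route from (1,4): 2× down (reaching (3,4)), left to (3,3), up to (2,3), 2× left (reaching (2,1)), 2× down (reaching (4,1)), 3× right (reaching (4,4)) — 11 moves in all.
Check: order respected ((3,4) at step 2, (3,1) at step 7); 11 moves as required.

(1,4) -> (2,4) -> (3,4) -> (3,3) -> (2,3) -> (2,2) -> (2,1) -> (3,1) -> (4,1) -> (4,2) -> (4,3) -> (4,4)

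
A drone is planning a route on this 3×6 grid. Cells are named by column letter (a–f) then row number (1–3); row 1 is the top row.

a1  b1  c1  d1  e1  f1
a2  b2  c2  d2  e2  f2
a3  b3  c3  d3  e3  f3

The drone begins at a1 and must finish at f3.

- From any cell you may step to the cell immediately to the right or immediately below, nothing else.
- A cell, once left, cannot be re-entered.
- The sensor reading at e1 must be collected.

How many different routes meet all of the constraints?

3

A right/down-only route from a1 to f3 makes exactly 2 down-moves and 5 right-moves in some order.
With no other constraints that would be C(7,2) = 21 routes.
Split at e1 and multiply the segment counts: a1→e1: 1; e1→f3: 3; product = 3.
That gives 3 routes.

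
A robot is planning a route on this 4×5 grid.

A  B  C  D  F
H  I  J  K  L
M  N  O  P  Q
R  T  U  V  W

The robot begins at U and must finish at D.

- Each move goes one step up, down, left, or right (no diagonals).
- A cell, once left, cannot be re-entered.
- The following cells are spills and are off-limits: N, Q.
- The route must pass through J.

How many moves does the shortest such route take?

4

Any route passes through J somewhere between U and D. Summing Manhattan distances along the two legs (U → J → D) gives a lower bound of 2 + 2 = 4 moves.
A route of 4 moves achieves this: U → O → J → C → D.
Since 4 matches the lower bound, it is optimal.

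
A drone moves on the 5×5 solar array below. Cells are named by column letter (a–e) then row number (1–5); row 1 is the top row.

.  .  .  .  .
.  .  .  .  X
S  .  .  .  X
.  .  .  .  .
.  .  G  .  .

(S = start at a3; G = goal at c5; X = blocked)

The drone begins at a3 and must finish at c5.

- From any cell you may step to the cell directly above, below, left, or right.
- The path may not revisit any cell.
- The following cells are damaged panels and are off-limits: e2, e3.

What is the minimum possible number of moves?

The Manhattan distance from a3 to c5 is |3−5| + |1−3| = 4, so at least 4 moves are needed.
A route of 4 moves achieves this: a3 → a4 → a5 → b5 → c5.
Since 4 matches the lower bound, it is optimal.

4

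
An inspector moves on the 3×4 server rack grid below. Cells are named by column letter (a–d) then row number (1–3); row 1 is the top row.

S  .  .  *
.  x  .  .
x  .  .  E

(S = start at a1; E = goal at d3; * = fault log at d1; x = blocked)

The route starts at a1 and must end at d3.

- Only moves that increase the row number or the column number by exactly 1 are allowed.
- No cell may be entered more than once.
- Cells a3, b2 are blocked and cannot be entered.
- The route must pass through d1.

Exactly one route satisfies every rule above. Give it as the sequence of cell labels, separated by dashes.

a1 - b1 - c1 - d1 - d2 - d3

Moves only go right or down, so the column and row indices never decrease.
Route from a1: right 3 to d1, down 2 to d3 — 5 moves in all.
Check: all required cells visited.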